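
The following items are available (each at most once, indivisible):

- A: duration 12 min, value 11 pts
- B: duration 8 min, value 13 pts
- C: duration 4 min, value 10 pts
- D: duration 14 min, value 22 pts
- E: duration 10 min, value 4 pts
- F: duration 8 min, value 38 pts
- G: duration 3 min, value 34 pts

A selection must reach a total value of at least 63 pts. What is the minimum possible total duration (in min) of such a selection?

Subsets with value ≥ 63, sorted by total duration:
- F+G: duration 11, value 72
- C+F+G: duration 15, value 82
Minimum duration: 11 min.

11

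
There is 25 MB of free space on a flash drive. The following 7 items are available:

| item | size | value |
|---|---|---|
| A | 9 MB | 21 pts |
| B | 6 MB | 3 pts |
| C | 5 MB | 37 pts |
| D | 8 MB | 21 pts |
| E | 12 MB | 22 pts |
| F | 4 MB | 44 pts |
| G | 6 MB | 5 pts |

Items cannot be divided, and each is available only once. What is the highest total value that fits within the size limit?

Check high-value combinations within 25 MB:
- C+D+F+G: size 5+8+4+6=23, value 37+21+44+5=107
- A+C+F+G: size 9+5+4+6=24, value 21+37+44+5=107
- B+C+D+F: size 6+5+8+4=23, value 3+37+21+44=105
Best: 107 pts.

107 pts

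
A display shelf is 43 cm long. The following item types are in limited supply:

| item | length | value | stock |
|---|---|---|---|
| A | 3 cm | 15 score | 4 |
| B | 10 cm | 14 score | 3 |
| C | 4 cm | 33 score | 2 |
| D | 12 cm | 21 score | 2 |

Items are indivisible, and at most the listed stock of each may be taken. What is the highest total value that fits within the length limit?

Top feasible selections:
- 4×A + 1×B + 2×C + 1×D: length 42, value 161
- 4×A + 2×B + 2×C: length 40, value 154
Best: 161 score.

161 score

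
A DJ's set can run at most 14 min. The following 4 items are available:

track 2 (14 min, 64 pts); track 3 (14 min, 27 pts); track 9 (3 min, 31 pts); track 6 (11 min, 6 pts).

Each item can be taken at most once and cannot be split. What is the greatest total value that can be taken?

64 pts

Check high-value combinations within 14 min:
- track 2: duration 14, value 64
- track 9+track 6: duration 3+11=14, value 31+6=37
- track 9: duration 3, value 31
- track 3: duration 14, value 27
- track 6: duration 11, value 6
Best: 64 pts.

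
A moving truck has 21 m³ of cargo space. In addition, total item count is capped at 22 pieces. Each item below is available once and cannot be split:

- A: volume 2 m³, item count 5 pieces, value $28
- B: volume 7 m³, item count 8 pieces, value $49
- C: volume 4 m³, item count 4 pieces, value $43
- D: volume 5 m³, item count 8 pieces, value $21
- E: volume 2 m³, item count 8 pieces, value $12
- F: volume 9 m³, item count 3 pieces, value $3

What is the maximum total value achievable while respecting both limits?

Feasible sets respecting both limits:
- A+B+C: volume 13, item count 17, value 120
- B+C+D: volume 16, item count 20, value 113
- B+C+E: volume 13, item count 20, value 104
- A+B+D: volume 14, item count 21, value 98
Best: $120.

$120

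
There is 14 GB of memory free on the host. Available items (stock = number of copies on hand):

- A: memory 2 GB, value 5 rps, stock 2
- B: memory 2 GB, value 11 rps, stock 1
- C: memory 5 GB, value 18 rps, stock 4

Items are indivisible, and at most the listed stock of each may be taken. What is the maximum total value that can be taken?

52 rps

Best selections within memory 14 and stock limits:
- 1×A + 1×B + 2×C: memory 14, value 52
- 1×B + 2×C: memory 12, value 47
- 2×A + 2×C: memory 14, value 46
Best: 52 rps.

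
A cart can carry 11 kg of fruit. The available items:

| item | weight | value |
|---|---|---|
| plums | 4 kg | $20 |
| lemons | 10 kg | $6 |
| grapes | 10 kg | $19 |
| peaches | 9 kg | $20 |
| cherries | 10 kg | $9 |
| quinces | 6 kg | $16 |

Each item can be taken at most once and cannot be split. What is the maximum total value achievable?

Check high-value combinations within 11 kg:
- plums+quinces: weight 4+6=10, value 20+16=36
- plums: weight 4, value 20
- peaches: weight 9, value 20
- grapes: weight 10, value 19
- quinces: weight 6, value 16
Best: $36.

$36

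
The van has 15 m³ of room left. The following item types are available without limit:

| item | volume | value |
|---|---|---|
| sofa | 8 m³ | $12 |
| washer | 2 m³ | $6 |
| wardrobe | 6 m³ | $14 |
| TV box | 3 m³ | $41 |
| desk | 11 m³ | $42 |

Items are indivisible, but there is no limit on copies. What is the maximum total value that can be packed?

$205

Best value-per-unit is TV box at 41/3, and filling with it alone uses volume 5×3=15. No mix of the others beats 5×41 = 205.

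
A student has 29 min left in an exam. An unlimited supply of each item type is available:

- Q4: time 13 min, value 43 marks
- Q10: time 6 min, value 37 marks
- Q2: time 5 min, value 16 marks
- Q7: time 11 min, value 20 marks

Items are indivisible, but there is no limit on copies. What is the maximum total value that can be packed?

164 marks

Best value-per-unit is Q10 at 37/6; filling with it alone gives 4×37 = 148.
Optimal mix: 4×Q10 + 1×Q2 → time 29, value 164.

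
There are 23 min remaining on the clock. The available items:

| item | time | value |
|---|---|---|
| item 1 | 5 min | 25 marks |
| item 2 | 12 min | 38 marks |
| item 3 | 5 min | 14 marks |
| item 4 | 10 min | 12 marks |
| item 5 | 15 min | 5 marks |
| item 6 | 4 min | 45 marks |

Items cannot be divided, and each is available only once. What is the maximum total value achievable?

This is a 0/1 knapsack; check combinations near the capacity.
- item 1+item 2+item 6: time 5+12+4=21, value 25+38+45=108
- item 2+item 3+item 6: time 12+5+4=21, value 38+14+45=97
- item 1+item 3+item 6: time 5+5+4=14, value 25+14+45=84
- item 2+item 6: time 12+4=16, value 38+45=83
Best: 108 marks.

108 marks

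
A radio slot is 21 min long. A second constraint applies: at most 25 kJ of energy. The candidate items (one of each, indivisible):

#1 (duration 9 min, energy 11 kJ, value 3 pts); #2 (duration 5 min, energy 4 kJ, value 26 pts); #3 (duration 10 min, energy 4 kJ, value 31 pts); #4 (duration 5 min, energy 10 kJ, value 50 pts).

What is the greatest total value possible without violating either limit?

107 pts

Feasible sets respecting both limits:
- #2+#3+#4: duration 20, energy 18, value 107
- #3+#4: duration 15, energy 14, value 81
- #1+#2+#4: duration 19, energy 25, value 79
- #2+#4: duration 10, energy 14, value 76
Best: 107 pts.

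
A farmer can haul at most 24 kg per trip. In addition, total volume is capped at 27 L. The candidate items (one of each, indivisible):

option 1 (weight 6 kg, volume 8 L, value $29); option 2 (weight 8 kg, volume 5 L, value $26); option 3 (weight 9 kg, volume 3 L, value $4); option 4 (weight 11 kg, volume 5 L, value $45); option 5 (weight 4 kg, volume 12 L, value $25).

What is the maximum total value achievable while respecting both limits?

$99

Feasible sets respecting both limits:
- option 1+option 4+option 5: weight 21, volume 25, value 99
- option 2+option 4+option 5: weight 23, volume 22, value 96
- option 1+option 2+option 5: weight 18, volume 25, value 80
- option 1+option 4: weight 17, volume 13, value 74
Best: $99.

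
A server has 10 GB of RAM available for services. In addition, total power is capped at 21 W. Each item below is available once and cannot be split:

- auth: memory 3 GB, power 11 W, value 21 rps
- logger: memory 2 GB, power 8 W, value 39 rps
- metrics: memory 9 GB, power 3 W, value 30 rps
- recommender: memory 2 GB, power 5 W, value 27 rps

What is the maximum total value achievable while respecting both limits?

66 rps

Feasible sets respecting both limits:
- logger+recommender: memory 4, power 13, value 66
- auth+logger: memory 5, power 19, value 60
- auth+recommender: memory 5, power 16, value 48
Best: 66 rps.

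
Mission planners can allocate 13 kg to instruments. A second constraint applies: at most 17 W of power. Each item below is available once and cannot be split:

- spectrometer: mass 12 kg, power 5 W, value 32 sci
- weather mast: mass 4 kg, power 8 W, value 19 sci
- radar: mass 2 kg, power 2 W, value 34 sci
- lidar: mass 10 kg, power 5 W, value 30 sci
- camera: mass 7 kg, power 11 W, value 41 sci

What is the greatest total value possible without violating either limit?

75 sci

Feasible sets respecting both limits:
- radar+camera: mass 9, power 13, value 75
- radar+lidar: mass 12, power 7, value 64
- weather mast+radar: mass 6, power 10, value 53
Best: 75 sci.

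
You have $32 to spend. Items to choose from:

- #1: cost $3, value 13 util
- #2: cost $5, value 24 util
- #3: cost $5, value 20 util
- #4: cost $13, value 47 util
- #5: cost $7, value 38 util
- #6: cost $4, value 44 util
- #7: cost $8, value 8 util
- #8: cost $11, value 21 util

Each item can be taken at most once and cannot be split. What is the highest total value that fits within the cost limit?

Check high-value combinations within $32:
- #1+#2+#4+#5+#6: cost 3+5+13+7+4=32, value 13+24+47+38+44=166
- #1+#3+#4+#5+#6: cost 3+5+13+7+4=32, value 13+20+47+38+44=162
- #2+#4+#5+#6: cost 5+13+7+4=29, value 24+47+38+44=153
- #3+#4+#5+#6: cost 5+13+7+4=29, value 20+47+38+44=149
Best: 166 util.

166 util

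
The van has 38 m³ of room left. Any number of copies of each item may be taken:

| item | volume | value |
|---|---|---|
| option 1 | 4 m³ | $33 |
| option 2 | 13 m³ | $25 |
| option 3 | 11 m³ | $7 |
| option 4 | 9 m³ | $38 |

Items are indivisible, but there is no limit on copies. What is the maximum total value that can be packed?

$297

Best value-per-unit is option 1 at 33/4, and filling with it alone uses volume 9×4=36. No mix of the others beats 9×33 = 297.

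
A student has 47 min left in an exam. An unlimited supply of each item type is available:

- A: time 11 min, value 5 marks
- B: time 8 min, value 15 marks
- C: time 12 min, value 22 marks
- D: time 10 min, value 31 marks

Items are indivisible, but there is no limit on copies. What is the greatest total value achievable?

Best value-per-unit is D at 31/10, and filling with it alone uses time 4×10=40. No mix of the others beats 4×31 = 124.

124 marks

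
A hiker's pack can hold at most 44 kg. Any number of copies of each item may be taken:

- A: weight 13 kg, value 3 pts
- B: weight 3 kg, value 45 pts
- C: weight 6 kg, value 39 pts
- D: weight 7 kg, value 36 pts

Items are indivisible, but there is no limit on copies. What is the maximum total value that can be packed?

Best value-per-unit is B at 45/3, and filling with it alone uses weight 14×3=42. No mix of the others beats 14×45 = 630.

630 pts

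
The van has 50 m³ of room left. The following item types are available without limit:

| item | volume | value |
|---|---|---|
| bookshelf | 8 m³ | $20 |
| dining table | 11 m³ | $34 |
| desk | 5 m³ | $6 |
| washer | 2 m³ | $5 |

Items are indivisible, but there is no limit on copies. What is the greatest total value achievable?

Best value-per-unit is dining table at 34/11; filling with it alone gives 4×34 = 136.
Optimal mix: 4×dining table + 3×washer → volume 50, value 151.

$151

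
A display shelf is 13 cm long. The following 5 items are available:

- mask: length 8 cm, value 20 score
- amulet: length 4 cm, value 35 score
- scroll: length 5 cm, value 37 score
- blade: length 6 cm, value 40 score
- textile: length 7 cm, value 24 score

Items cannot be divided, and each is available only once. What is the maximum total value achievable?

77 score

Check high-value combinations within 13 cm:
- scroll+blade: length 5+6=11, value 37+40=77
- amulet+blade: length 4+6=10, value 35+40=75
- amulet+scroll: length 4+5=9, value 35+37=72
Best: 77 score.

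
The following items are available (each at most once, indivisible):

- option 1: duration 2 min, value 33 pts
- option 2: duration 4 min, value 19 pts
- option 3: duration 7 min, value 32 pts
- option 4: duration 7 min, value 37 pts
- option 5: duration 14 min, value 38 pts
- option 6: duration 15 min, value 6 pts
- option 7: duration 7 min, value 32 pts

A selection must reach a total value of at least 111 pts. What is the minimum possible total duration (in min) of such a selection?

Subsets with value ≥ 111, sorted by total duration:
- option 1+option 2+option 3+option 4: duration 20, value 121
- option 1+option 2+option 4+option 7: duration 20, value 121
- option 1+option 2+option 3+option 7: duration 20, value 116
Minimum duration: 20 min.

20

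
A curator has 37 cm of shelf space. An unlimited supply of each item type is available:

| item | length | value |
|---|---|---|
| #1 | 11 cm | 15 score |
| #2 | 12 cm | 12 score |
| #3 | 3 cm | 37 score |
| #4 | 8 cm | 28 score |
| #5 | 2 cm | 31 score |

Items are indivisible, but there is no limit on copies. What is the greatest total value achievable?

564 score

Best value-per-unit is #5 at 31/2; filling with it alone gives 18×31 = 558.
Optimal mix: 1×#3 + 17×#5 → length 37, value 564.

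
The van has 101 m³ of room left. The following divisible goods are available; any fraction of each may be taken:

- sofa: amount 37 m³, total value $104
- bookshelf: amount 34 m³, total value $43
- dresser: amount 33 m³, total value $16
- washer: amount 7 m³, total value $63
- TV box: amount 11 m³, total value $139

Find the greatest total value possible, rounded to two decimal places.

Take in order of value per unit:
- TV box (139/11 per unit): all 11 → value 139, running total 139.00
- washer (63/7 per unit): all 7 → value 63, running total 202.00
- sofa (104/37 per unit): all 37 → value 104, running total 306.00
- bookshelf (43/34 per unit): all 34 → value 43, running total 349.00
- dresser (16/33 per unit): 12 of 33 → value 12×16/33 = 5.8182, running total 354.82
Total 354.82.

354.82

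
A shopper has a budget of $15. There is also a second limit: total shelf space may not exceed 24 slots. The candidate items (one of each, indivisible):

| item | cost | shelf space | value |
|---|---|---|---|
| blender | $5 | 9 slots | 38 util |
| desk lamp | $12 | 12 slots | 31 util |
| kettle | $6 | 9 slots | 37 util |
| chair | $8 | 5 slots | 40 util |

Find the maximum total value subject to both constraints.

Feasible sets respecting both limits:
- blender+chair: cost 13, shelf space 14, value 78
- kettle+chair: cost 14, shelf space 14, value 77
- blender+kettle: cost 11, shelf space 18, value 75
- chair: cost 8, shelf space 5, value 40
Best: 78 util.

78 util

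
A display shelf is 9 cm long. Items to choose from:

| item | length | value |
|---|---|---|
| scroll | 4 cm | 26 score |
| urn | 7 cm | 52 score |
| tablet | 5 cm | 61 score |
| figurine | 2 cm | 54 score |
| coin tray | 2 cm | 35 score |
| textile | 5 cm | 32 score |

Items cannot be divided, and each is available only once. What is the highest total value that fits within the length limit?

This is a 0/1 knapsack; check combinations near the capacity.
- tablet+figurine+coin tray: length 5+2+2=9, value 61+54+35=150
- figurine+coin tray+textile: length 2+2+5=9, value 54+35+32=121
- tablet+figurine: length 5+2=7, value 61+54=115
- scroll+figurine+coin tray: length 4+2+2=8, value 26+54+35=115
- urn+figurine: length 7+2=9, value 52+54=106
Best: 150 score.

150 score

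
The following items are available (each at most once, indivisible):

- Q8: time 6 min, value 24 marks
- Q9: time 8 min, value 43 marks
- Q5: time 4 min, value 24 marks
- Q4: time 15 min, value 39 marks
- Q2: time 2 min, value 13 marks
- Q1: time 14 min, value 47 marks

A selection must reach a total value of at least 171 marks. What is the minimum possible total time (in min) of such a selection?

Subsets with value ≥ 171, sorted by total time:
- Q8+Q9+Q5+Q4+Q1: time 47, value 177
- Q8+Q9+Q5+Q4+Q2+Q1: time 49, value 190
Minimum time: 47 min.

47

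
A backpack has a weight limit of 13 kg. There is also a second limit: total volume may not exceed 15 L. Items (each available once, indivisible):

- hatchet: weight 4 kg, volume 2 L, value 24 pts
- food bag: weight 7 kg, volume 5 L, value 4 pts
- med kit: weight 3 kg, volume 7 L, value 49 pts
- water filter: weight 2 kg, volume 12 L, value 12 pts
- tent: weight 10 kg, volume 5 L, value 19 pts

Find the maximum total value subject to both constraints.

73 pts

Feasible sets respecting both limits:
- hatchet+med kit: weight 7, volume 9, value 73
- med kit+tent: weight 13, volume 12, value 68
- food bag+med kit: weight 10, volume 12, value 53
- med kit: weight 3, volume 7, value 49
Best: 73 pts.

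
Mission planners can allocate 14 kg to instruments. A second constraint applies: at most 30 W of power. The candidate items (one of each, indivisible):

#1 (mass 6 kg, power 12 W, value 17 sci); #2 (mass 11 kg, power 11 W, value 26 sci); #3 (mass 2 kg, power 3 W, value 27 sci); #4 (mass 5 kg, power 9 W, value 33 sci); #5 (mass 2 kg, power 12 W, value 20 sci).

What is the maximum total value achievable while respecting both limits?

80 sci

Feasible sets respecting both limits:
- #3+#4+#5: mass 9, power 24, value 80
- #1+#3+#4: mass 13, power 24, value 77
- #1+#3+#5: mass 10, power 27, value 64
Best: 80 sci.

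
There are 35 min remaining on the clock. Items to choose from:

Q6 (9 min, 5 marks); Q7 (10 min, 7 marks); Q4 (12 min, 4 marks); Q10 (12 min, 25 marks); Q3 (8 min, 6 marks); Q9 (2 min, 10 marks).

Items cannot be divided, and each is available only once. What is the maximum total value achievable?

Check high-value combinations within 35 min:
- Q7+Q10+Q3+Q9: time 10+12+8+2=32, value 7+25+6+10=48
- Q6+Q7+Q10+Q9: time 9+10+12+2=33, value 5+7+25+10=47
- Q6+Q10+Q3+Q9: time 9+12+8+2=31, value 5+25+6+10=46
- Q4+Q10+Q3+Q9: time 12+12+8+2=34, value 4+25+6+10=45
Best: 48 marks.

48 marks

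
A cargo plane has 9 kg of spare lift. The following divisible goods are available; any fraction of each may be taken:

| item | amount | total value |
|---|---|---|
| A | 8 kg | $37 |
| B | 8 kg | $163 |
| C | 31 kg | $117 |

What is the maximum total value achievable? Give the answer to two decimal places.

167.63

Take in order of value per unit:
- B (163/8 per unit): all 8 → value 163, running total 163.00
- A (37/8 per unit): 1 of 8 → value 1×37/8 = 4.6250, running total 167.63
Total 167.63.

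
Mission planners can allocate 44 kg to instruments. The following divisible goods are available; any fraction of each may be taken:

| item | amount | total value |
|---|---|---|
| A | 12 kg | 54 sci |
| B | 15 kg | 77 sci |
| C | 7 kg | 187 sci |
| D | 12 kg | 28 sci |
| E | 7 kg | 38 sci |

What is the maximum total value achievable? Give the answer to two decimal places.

363.00

Take in order of value per unit:
- C (187/7 per unit): all 7 → value 187, running total 187.00
- E (38/7 per unit): all 7 → value 38, running total 225.00
- B (77/15 per unit): all 15 → value 77, running total 302.00
- A (54/12 per unit): all 12 → value 54, running total 356.00
- D (28/12 per unit): 3 of 12 → value 3×28/12 = 7.0000, running total 363.00
Total 363.00.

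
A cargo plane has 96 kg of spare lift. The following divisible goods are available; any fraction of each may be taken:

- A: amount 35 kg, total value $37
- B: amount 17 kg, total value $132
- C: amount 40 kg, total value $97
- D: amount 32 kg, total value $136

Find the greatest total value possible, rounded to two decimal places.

Take in order of value per unit:
- B (132/17 per unit): all 17 → value 132, running total 132.00
- D (136/32 per unit): all 32 → value 136, running total 268.00
- C (97/40 per unit): all 40 → value 97, running total 365.00
- A (37/35 per unit): 7 of 35 → value 7×37/35 = 7.4000, running total 372.40
Total 372.40.

372.40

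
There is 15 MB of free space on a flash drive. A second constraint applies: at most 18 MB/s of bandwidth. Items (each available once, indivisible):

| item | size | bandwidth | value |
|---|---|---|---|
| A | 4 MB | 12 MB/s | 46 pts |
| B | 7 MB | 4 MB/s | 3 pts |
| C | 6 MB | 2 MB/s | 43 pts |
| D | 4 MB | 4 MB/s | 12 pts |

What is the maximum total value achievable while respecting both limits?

101 pts

Feasible sets respecting both limits:
- A+C+D: size 14, bandwidth 18, value 101
- A+C: size 10, bandwidth 14, value 89
- A+D: size 8, bandwidth 16, value 58
Best: 101 pts.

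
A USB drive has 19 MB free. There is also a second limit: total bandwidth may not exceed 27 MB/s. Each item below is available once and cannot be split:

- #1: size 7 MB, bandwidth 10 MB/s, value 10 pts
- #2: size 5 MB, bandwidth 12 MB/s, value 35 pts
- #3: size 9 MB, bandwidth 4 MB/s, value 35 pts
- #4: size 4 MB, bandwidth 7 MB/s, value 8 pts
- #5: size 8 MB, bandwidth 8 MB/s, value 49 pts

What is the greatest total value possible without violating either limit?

Feasible sets respecting both limits:
- #2+#4+#5: size 17, bandwidth 27, value 92
- #2+#5: size 13, bandwidth 20, value 84
- #3+#5: size 17, bandwidth 12, value 84
Best: 92 pts.

92 pts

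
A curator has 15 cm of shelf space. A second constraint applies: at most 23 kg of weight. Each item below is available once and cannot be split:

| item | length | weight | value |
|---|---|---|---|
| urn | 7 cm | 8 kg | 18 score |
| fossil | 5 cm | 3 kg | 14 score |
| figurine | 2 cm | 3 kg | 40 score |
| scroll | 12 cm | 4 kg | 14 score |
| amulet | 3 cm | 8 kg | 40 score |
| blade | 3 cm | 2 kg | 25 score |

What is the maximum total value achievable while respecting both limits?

123 score

Feasible sets respecting both limits:
- urn+figurine+amulet+blade: length 15, weight 21, value 123
- fossil+figurine+amulet+blade: length 13, weight 16, value 119
- figurine+amulet+blade: length 8, weight 13, value 105
- urn+figurine+amulet: length 12, weight 19, value 98
Best: 123 score.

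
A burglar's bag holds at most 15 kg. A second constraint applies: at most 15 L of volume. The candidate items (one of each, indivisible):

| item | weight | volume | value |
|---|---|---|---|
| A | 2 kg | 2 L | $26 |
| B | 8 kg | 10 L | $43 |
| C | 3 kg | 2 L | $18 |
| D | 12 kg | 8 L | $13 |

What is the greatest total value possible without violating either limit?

Feasible sets respecting both limits:
- A+B+C: weight 13, volume 14, value 87
- A+B: weight 10, volume 12, value 69
- B+C: weight 11, volume 12, value 61
- A+C: weight 5, volume 4, value 44
Best: $87.

$87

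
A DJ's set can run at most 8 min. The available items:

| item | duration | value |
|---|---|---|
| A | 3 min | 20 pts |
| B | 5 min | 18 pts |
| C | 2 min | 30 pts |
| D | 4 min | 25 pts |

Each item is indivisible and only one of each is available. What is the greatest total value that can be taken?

Check high-value combinations within 8 min:
- C+D: duration 2+4=6, value 30+25=55
- A+C: duration 3+2=5, value 20+30=50
- B+C: duration 5+2=7, value 18+30=48
Best: 55 pts.

55 pts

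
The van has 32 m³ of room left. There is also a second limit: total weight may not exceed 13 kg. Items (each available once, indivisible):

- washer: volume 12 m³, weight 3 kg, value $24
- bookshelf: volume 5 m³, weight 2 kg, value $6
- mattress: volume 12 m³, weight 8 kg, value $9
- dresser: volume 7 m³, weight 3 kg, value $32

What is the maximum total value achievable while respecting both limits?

Feasible sets respecting both limits:
- washer+bookshelf+dresser: volume 24, weight 8, value 62
- washer+dresser: volume 19, weight 6, value 56
- bookshelf+mattress+dresser: volume 24, weight 13, value 47
Best: $62.

$62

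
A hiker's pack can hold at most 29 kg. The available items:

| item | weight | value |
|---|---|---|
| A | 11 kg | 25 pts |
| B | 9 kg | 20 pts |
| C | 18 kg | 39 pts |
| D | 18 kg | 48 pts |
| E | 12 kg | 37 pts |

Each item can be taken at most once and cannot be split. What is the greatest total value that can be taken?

73 pts

Check high-value combinations within 29 kg:
- A+D: weight 11+18=29, value 25+48=73
- B+D: weight 9+18=27, value 20+48=68
- A+C: weight 11+18=29, value 25+39=64
- A+E: weight 11+12=23, value 25+37=62
Best: 73 pts.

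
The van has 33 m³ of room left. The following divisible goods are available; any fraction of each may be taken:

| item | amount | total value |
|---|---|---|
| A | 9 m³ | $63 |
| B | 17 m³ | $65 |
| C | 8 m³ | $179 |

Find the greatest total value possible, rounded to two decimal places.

303.18

Take in order of value per unit:
- C (179/8 per unit): all 8 → value 179, running total 179.00
- A (63/9 per unit): all 9 → value 63, running total 242.00
- B (65/17 per unit): 16 of 17 → value 16×65/17 = 61.1765, running total 303.18
Total 303.18.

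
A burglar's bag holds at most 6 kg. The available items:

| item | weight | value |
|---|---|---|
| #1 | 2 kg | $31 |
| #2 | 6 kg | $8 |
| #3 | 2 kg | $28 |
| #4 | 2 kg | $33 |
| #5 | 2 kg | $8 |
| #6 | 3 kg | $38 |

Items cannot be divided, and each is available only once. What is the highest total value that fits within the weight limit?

$92

This is a 0/1 knapsack; check combinations near the capacity.
- #1+#3+#4: weight 2+2+2=6, value 31+28+33=92
- #1+#4+#5: weight 2+2+2=6, value 31+33+8=72
- #4+#6: weight 2+3=5, value 33+38=71
Best: $92.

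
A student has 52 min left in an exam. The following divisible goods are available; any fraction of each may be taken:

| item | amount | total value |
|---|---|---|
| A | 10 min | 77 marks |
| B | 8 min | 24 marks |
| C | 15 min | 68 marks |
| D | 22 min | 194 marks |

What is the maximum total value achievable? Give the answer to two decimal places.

Take in order of value per unit:
- D (194/22 per unit): all 22 → value 194, running total 194.00
- A (77/10 per unit): all 10 → value 77, running total 271.00
- C (68/15 per unit): all 15 → value 68, running total 339.00
- B (24/8 per unit): 5 of 8 → value 5×24/8 = 15.0000, running total 354.00
Total 354.00.

354.00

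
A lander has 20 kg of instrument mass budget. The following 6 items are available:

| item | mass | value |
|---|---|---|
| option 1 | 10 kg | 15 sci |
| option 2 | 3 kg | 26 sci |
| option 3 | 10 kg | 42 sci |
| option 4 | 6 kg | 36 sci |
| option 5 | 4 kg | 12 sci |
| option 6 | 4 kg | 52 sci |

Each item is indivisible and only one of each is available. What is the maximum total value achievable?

130 sci

Check high-value combinations within 20 kg:
- option 3+option 4+option 6: mass 10+6+4=20, value 42+36+52=130
- option 2+option 4+option 5+option 6: mass 3+6+4+4=17, value 26+36+12+52=126
- option 2+option 3+option 6: mass 3+10+4=17, value 26+42+52=120
- option 2+option 4+option 6: mass 3+6+4=13, value 26+36+52=114
- option 3+option 5+option 6: mass 10+4+4=18, value 42+12+52=106
Best: 130 sci.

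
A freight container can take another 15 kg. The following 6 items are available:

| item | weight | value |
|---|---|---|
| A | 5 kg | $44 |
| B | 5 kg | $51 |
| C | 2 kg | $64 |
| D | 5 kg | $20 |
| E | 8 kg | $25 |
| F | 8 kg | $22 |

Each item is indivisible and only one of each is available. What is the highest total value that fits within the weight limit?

Check high-value combinations within 15 kg:
- A+B+C: weight 5+5+2=12, value 44+51+64=159
- B+C+E: weight 5+2+8=15, value 51+64+25=140
- B+C+F: weight 5+2+8=15, value 51+64+22=137
Best: $159.

$159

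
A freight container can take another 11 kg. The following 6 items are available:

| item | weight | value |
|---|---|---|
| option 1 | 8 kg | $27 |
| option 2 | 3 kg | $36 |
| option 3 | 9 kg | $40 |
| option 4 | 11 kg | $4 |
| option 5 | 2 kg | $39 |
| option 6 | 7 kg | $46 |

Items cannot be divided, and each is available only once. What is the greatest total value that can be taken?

Check high-value combinations within 11 kg:
- option 5+option 6: weight 2+7=9, value 39+46=85
- option 2+option 6: weight 3+7=10, value 36+46=82
- option 3+option 5: weight 9+2=11, value 40+39=79
- option 2+option 5: weight 3+2=5, value 36+39=75
- option 1+option 5: weight 8+2=10, value 27+39=66
Best: $85.

$85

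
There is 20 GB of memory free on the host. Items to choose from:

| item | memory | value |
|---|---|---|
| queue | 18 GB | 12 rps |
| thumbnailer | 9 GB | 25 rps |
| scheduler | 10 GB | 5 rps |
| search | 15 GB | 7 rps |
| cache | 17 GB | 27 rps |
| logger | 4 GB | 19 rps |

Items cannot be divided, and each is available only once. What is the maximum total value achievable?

44 rps

Check high-value combinations within 20 GB:
- thumbnailer+logger: memory 9+4=13, value 25+19=44
- thumbnailer+scheduler: memory 9+10=19, value 25+5=30
- cache: memory 17, value 27
- search+logger: memory 15+4=19, value 7+19=26
- thumbnailer: memory 9, value 25
Best: 44 rps.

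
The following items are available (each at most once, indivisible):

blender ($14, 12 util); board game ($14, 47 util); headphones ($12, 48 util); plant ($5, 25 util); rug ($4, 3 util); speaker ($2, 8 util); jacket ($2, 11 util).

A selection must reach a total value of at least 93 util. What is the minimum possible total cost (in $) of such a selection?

Subsets with value ≥ 93, sorted by total cost:
- headphones+plant+rug+speaker+jacket: cost 25, value 95
- board game+headphones: cost 26, value 95
- board game+plant+rug+speaker+jacket: cost 27, value 94
- board game+headphones+jacket: cost 28, value 106
Minimum cost: 25 $.

25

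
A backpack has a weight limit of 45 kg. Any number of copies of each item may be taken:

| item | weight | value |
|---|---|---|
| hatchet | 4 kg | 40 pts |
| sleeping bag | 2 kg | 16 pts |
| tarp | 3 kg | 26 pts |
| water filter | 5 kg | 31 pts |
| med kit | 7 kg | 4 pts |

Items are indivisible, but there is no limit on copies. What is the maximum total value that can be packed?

442 pts

Best value-per-unit is hatchet at 40/4; filling with it alone gives 11×40 = 440.
Optimal mix: 10×hatchet + 1×sleeping bag + 1×tarp → weight 45, value 442.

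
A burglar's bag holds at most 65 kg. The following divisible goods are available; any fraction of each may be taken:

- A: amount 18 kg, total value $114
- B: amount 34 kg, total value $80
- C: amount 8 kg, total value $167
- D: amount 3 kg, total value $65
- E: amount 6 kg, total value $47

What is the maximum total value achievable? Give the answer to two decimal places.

463.59

Take in order of value per unit:
- D (65/3 per unit): all 3 → value 65, running total 65.00
- C (167/8 per unit): all 8 → value 167, running total 232.00
- E (47/6 per unit): all 6 → value 47, running total 279.00
- A (114/18 per unit): all 18 → value 114, running total 393.00
- B (80/34 per unit): 30 of 34 → value 30×80/34 = 70.5882, running total 463.59
Total 463.59.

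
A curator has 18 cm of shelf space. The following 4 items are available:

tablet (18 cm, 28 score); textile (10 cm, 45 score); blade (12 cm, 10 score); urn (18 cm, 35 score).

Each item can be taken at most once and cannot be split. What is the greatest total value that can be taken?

This is a 0/1 knapsack; check combinations near the capacity.
- textile: length 10, value 45
- urn: length 18, value 35
- tablet: length 18, value 28
- blade: length 12, value 10
Best: 45 score.

45 score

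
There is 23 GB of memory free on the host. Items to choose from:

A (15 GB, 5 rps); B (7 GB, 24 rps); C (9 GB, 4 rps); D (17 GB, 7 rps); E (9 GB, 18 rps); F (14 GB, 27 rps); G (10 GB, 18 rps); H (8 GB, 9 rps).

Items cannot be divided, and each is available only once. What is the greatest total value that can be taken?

51 rps

Check high-value combinations within 23 GB:
- B+F: memory 7+14=21, value 24+27=51
- E+F: memory 9+14=23, value 18+27=45
- B+E: memory 7+9=16, value 24+18=42
- B+G: memory 7+10=17, value 24+18=42
Best: 51 rps.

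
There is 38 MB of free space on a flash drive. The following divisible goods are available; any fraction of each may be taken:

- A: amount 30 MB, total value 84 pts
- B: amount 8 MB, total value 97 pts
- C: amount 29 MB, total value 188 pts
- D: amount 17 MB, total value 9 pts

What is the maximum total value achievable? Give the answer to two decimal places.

287.80

Take in order of value per unit:
- B (97/8 per unit): all 8 → value 97, running total 97.00
- C (188/29 per unit): all 29 → value 188, running total 285.00
- A (84/30 per unit): 1 of 30 → value 1×84/30 = 2.8000, running total 287.80
Total 287.80.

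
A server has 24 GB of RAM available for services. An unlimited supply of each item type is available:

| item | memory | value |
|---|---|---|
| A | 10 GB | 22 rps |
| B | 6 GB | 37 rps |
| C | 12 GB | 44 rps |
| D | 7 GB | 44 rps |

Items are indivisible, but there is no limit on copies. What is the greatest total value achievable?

Best value-per-unit is D at 44/7; filling with it alone gives 3×44 = 132.
Optimal mix: 4×B → memory 24, value 148.

148 rps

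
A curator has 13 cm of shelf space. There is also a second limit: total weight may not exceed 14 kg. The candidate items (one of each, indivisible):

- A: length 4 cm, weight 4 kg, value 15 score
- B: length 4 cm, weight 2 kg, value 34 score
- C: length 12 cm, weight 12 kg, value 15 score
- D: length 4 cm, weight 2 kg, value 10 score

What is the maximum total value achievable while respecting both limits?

59 score

Feasible sets respecting both limits:
- A+B+D: length 12, weight 8, value 59
- A+B: length 8, weight 6, value 49
- B+D: length 8, weight 4, value 44
Best: 59 score.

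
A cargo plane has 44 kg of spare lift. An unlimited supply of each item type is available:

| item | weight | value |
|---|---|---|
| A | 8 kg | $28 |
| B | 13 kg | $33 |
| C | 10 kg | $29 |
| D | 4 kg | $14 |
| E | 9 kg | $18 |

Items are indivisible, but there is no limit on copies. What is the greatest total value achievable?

Best value-per-unit is A at 28/8; filling with it alone gives 5×28 = 140.
Optimal mix: 5×A + 1×D → weight 44, value 154.

$154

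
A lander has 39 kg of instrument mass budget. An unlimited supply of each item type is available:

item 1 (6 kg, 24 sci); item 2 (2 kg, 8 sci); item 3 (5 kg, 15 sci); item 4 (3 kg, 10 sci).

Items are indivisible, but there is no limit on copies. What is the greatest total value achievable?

Best value-per-unit is item 1 at 24/6; filling with it alone gives 6×24 = 144.
Optimal mix: 6×item 1 + 1×item 4 → mass 39, value 154.

154 sci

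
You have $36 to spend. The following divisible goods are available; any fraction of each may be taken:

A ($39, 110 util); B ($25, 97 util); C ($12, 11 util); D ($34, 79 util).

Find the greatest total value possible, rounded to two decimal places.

Take in order of value per unit:
- B (97/25 per unit): all 25 → value 97, running total 97.00
- A (110/39 per unit): 11 of 39 → value 11×110/39 = 31.0256, running total 128.03
Total 128.03.

128.03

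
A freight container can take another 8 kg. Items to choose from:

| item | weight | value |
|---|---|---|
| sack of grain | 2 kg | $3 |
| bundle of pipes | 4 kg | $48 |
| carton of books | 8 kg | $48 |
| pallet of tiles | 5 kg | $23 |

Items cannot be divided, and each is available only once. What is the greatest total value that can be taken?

$51

Check high-value combinations within 8 kg:
- sack of grain+bundle of pipes: weight 2+4=6, value 3+48=51
- bundle of pipes: weight 4, value 48
- carton of books: weight 8, value 48
- sack of grain+pallet of tiles: weight 2+5=7, value 3+23=26
- pallet of tiles: weight 5, value 23
Best: $51.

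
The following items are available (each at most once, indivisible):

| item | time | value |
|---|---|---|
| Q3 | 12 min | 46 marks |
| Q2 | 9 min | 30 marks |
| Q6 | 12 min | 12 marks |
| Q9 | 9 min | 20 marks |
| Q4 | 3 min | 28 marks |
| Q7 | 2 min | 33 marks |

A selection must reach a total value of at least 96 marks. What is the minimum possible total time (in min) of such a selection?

17

Subsets with value ≥ 96, sorted by total time:
- Q3+Q4+Q7: time 17, value 107
- Q2+Q9+Q4+Q7: time 23, value 111
Minimum time: 17 min.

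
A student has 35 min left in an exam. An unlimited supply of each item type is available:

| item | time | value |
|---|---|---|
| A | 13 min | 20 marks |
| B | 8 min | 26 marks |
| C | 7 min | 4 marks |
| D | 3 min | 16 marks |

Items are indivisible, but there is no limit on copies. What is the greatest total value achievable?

Best value-per-unit is D at 16/3, and filling with it alone uses time 11×3=33. No mix of the others beats 11×16 = 176.

176 marks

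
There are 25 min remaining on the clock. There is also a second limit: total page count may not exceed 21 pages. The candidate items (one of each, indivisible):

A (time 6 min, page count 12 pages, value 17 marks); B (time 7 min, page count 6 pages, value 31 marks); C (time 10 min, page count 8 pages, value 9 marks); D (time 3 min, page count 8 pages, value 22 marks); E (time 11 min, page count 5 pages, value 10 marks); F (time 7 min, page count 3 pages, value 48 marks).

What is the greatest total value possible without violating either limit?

101 marks

Feasible sets respecting both limits:
- B+D+F: time 17, page count 17, value 101
- A+B+F: time 20, page count 21, value 96
- B+E+F: time 25, page count 14, value 89
Best: 101 marks.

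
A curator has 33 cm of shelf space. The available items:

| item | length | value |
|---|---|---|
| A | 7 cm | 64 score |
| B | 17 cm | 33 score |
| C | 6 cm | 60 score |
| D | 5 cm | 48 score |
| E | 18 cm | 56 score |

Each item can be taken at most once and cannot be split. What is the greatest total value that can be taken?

180 score

This is a 0/1 knapsack; check combinations near the capacity.
- A+C+E: length 7+6+18=31, value 64+60+56=180
- A+C+D: length 7+6+5=18, value 64+60+48=172
- A+D+E: length 7+5+18=30, value 64+48+56=168
- C+D+E: length 6+5+18=29, value 60+48+56=164
Best: 180 score.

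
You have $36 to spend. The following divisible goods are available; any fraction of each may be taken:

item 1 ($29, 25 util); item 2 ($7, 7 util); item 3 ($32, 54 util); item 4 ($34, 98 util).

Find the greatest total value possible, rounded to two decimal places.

101.38

Take in order of value per unit:
- item 4 (98/34 per unit): all 34 → value 98, running total 98.00
- item 3 (54/32 per unit): 2 of 32 → value 2×54/32 = 3.3750, running total 101.38
Total 101.38.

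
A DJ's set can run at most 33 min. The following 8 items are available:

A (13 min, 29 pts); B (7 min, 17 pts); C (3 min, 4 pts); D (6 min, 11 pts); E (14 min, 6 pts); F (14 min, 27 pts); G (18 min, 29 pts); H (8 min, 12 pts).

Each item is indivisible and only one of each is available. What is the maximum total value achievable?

67 pts

This is a 0/1 knapsack; check combinations near the capacity.
- A+D+F: duration 13+6+14=33, value 29+11+27=67
- A+B+C+H: duration 13+7+3+8=31, value 29+17+4+12=62
- A+B+C+D: duration 13+7+3+6=29, value 29+17+4+11=61
- A+C+F: duration 13+3+14=30, value 29+4+27=60
- B+C+F+H: duration 7+3+14+8=32, value 17+4+27+12=60
Best: 67 pts.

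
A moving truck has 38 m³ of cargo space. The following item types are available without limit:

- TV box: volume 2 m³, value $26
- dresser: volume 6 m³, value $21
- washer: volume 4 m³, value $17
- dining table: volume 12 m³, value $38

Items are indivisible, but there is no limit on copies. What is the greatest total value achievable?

$494

Best value-per-unit is TV box at 26/2, and filling with it alone uses volume 19×2=38. No mix of the others beats 19×26 = 494.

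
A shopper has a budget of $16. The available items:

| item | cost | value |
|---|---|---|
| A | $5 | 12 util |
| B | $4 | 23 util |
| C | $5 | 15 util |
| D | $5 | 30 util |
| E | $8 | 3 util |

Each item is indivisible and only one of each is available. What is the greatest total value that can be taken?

Check high-value combinations within $16:
- B+C+D: cost 4+5+5=14, value 23+15+30=68
- A+B+D: cost 5+4+5=14, value 12+23+30=65
- A+C+D: cost 5+5+5=15, value 12+15+30=57
- B+D: cost 4+5=9, value 23+30=53
Best: 68 util.

68 util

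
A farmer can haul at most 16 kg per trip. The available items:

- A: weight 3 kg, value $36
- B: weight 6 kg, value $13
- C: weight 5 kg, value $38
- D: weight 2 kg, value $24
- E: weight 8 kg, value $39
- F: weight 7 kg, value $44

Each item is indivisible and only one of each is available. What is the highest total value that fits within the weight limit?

Check high-value combinations within 16 kg:
- A+C+F: weight 3+5+7=15, value 36+38+44=118
- A+C+E: weight 3+5+8=16, value 36+38+39=113
- A+B+C+D: weight 3+6+5+2=16, value 36+13+38+24=111
- C+D+F: weight 5+2+7=14, value 38+24+44=106
Best: $118.

$118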